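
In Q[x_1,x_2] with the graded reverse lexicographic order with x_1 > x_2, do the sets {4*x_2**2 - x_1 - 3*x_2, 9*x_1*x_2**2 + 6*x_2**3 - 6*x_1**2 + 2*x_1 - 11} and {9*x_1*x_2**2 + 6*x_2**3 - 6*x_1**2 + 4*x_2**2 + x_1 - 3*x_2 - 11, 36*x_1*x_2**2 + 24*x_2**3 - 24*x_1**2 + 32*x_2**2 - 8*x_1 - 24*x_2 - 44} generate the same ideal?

No, the ideals differ.

Two ideals are equal iff their reduced Gröbner bases coincide (the reduced basis is unique for a fixed ordering).
Buchberger on the first generating set:
f_1 = 4*x_2**2 - x_1 - 3*x_2, LT = x_2**2.
f_2 = 9*x_1*x_2**2 + 6*x_2**3 - 6*x_1**2 + 2*x_1 - 11, LT = x_1*x_2**2.

S(f_1,f_2): lcm = x_1*x_2**2. S = -2/3*x_2**3 + 5/12*x_1**2 - 3/4*x_1*x_2 - 2/9*x_1 + 11/9.
  leading term x_2**3: subtract (-1/6*x_2)·f_1 from -2/3*x_2**3 + 5/12*x_1**2 - 3/4*x_1*x_2 - 2/9*x_1 + 11/9 → 5/12*x_1**2 - 11/12*x_1*x_2 - 1/2*x_2**2 - 2/9*x_1 + 11/9
  leading term x_1**2: no divisor's leading term divides it; move 5/12*x_1**2 to the remainder.
  leading term x_1*x_2: no divisor's leading term divides it; move -11/12*x_1*x_2 to the remainder.
  leading term x_2**2: subtract (-1/8)·f_1 from -1/2*x_2**2 - 2/9*x_1 + 11/9 → -25/72*x_1 - 3/8*x_2 + 11/9
  leading term x_1: no divisor's leading term divides it; move -25/72*x_1 to the remainder.
  leading term x_2: no divisor's leading term divides it; move -3/8*x_2 to the remainder.
  leading term 1: no divisor's leading term divides it; move 11/9 to the remainder.
  remainder 5/12*x_1**2 - 11/12*x_1*x_2 - 25/72*x_1 - 3/8*x_2 + 11/9 ≠ 0; add g_3 = 5/12*x_1**2 - 11/12*x_1*x_2 - 25/72*x_1 - 3/8*x_2 + 11/9 to the basis.

The other S-polynomials (S(f_1,g_3), S(f_2,g_3)) all reduce to 0 modulo the current basis, so we have a Gröbner basis.
Inter-reduce: drop elements whose leading term is divisible by another's, tail-reduce, and make monic.
Reduced Gröbner basis: {x_1**2 - 11/5*x_1*x_2 - 5/6*x_1 - 9/10*x_2 + 44/15, x_2**2 - 1/4*x_1 - 3/4*x_2}.

Buchberger on the second generating set:
h_1 = 9*x_1*x_2**2 + 6*x_2**3 - 6*x_1**2 + 4*x_2**2 + x_1 - 3*x_2 - 11, LT = x_1*x_2**2.
h_2 = 36*x_1*x_2**2 + 24*x_2**3 - 24*x_1**2 + 32*x_2**2 - 8*x_1 - 24*x_2 - 44, LT = x_1*x_2**2.

S(h_1,h_2): lcm = x_1*x_2**2. S = -4/9*x_2**2 + 1/3*x_1 + 1/3*x_2.
  leading term x_2**2: no divisor's leading term divides it; move -4/9*x_2**2 to the remainder.
  leading term x_1: no divisor's leading term divides it; move 1/3*x_1 to the remainder.
  leading term x_2: no divisor's leading term divides it; move 1/3*x_2 to the remainder.
  remainder -4/9*x_2**2 + 1/3*x_1 + 1/3*x_2 ≠ 0; add k_3 = -4/9*x_2**2 + 1/3*x_1 + 1/3*x_2 to the basis.

S(h_1,k_3): lcm = x_1*x_2**2. S = 2/3*x_2**3 + 1/12*x_1**2 + 3/4*x_1*x_2 + 4/9*x_2**2 + 1/9*x_1 - 1/3*x_2 - 11/9.
  leading term x_2**3: subtract (-3/2*x_2)·k_3 from 2/3*x_2**3 + 1/12*x_1**2 + 3/4*x_1*x_2 + 4/9*x_2**2 + 1/9*x_1 - 1/3*x_2 - 11/9 → 1/12*x_1**2 + 5/4*x_1*x_2 + 17/18*x_2**2 + 1/9*x_1 - 1/3*x_2 - 11/9
  leading term x_1**2: no divisor's leading term divides it; move 1/12*x_1**2 to the remainder.
  leading term x_1*x_2: no divisor's leading term divides it; move 5/4*x_1*x_2 to the remainder.
  leading term x_2**2: subtract (-17/8)·k_3 from 17/18*x_2**2 + 1/9*x_1 - 1/3*x_2 - 11/9 → 59/72*x_1 + 3/8*x_2 - 11/9
  leading term x_1: no divisor's leading term divides it; move 59/72*x_1 to the remainder.
  leading term x_2: no divisor's leading term divides it; move 3/8*x_2 to the remainder.
  leading term 1: no divisor's leading term divides it; move -11/9 to the remainder.
  remainder 1/12*x_1**2 + 5/4*x_1*x_2 + 59/72*x_1 + 3/8*x_2 - 11/9 ≠ 0; add k_4 = 1/12*x_1**2 + 5/4*x_1*x_2 + 59/72*x_1 + 3/8*x_2 - 11/9 to the basis.

The other S-polynomials (S(h_2,k_3), S(h_1,k_4), S(h_2,k_4), S(k_3,k_4)) all reduce to 0 modulo the current basis, so we have a Gröbner basis.
Inter-reduce: drop elements whose leading term is divisible by another's, tail-reduce, and make monic.
Reduced Gröbner basis: {x_1**2 + 15*x_1*x_2 + 59/6*x_1 + 9/2*x_2 - 44/3, x_2**2 - 3/4*x_1 - 3/4*x_2}.

These differ, so the ideals are not equal.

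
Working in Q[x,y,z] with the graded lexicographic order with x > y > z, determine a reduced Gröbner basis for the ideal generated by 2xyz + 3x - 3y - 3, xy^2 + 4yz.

G = {x^2y - xy + 4xz - 4z, xy^2 + 4yz, xyz + 3/2x - 3/2y - 3/2, xz^2 - 3/8x^2 + 3/8xy - z^2 + 3/4x - 3/8y - 3/8, yz^2 - 3/8xy + 3/8y^2 + 3/8y}

f_1 = 2xyz + 3x - 3y - 3, LT = xyz.
f_2 = xy^2 + 4yz, LT = xy^2.

S(f_1,f_2): lcm = xy^2z. S = -4yz^2 + 3/2xy - 3/2y^2 - 3/2y.
  leading term yz^2: no divisor's leading term divides it; move -4yz^2 to the remainder.
  leading term xy: no divisor's leading term divides it; move 3/2xy to the remainder.
  leading term y^2: no divisor's leading term divides it; move -3/2y^2 to the remainder.
  leading term y: no divisor's leading term divides it; move -3/2y to the remainder.
  remainder -4yz^2 + 3/2xy - 3/2y^2 - 3/2y ≠ 0; add g_3 = -4yz^2 + 3/2xy - 3/2y^2 - 3/2y to the basis.

S(f_1,g_3): lcm = xyz^2. S = 3/8x^2y - 3/8xy^2 - 3/8xy + 3/2xz - 3/2yz - 3/2z.
  leading term x^2y: no divisor's leading term divides it; move 3/8x^2y to the remainder.
  leading term xy^2: subtract (-3/8)·f_2 from -3/8xy^2 - 3/8xy + 3/2xz - 3/2yz - 3/2z → -3/8xy + 3/2xz - 3/2z
  leading term xy: no divisor's leading term divides it; move -3/8xy to the remainder.
  leading term xz: no divisor's leading term divides it; move 3/2xz to the remainder.
  leading term z: no divisor's leading term divides it; move -3/2z to the remainder.
  remainder 3/8x^2y - 3/8xy + 3/2xz - 3/2z ≠ 0; add g_4 = 3/8x^2y - 3/8xy + 3/2xz - 3/2z to the basis.

S(f_1,g_4): lcm = x^2yz. S = xyz - 4xz^2 + 3/2x^2 - 3/2xy + 4z^2 - 3/2x.
  leading term xyz: subtract (1/2)·f_1 from xyz - 4xz^2 + 3/2x^2 - 3/2xy + 4z^2 - 3/2x → -4xz^2 + 3/2x^2 - 3/2xy + 4z^2 - 3x + 3/2y + 3/2
  leading term xz^2: no divisor's leading term divides it; move -4xz^2 to the remainder.
  leading term x^2: no divisor's leading term divides it; move 3/2x^2 to the remainder.
  leading term xy: no divisor's leading term divides it; move -3/2xy to the remainder.
  leading term z^2: no divisor's leading term divides it; move 4z^2 to the remainder.
  leading term x: no divisor's leading term divides it; move -3x to the remainder.
  leading term y: no divisor's leading term divides it; move 3/2y to the remainder.
  leading term 1: no divisor's leading term divides it; move 3/2 to the remainder.
  remainder -4xz^2 + 3/2x^2 - 3/2xy + 4z^2 - 3x + 3/2y + 3/2 ≠ 0; add g_5 = -4xz^2 + 3/2x^2 - 3/2xy + 4z^2 - 3x + 3/2y + 3/2 to the basis.

The other S-polynomials (S(f_2,g_3), S(f_2,g_4), S(g_3,g_4), S(f_1,g_5), S(f_2,g_5), S(g_3,g_5), S(g_4,g_5)) all reduce to 0 modulo the current basis, so we have a Gröbner basis.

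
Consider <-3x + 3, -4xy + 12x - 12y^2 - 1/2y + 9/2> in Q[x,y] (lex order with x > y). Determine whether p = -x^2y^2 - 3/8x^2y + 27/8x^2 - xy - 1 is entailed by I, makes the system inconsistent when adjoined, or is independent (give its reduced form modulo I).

-x^2y^2 - 3/8x^2y + 27/8x^2 - xy - 1 is independent of I; its normal form modulo I is -y + 1.

First compute the reduced Gröbner basis of I by Buchberger's algorithm.
f_1 = -3x + 3, LT = x.
f_2 = -4xy + 12x - 12y^2 - 1/2y + 9/2, LT = xy.

S(f_1,f_2): lcm = xy. S = 3x - 3y^2 - 9/8y + 9/8.
  reduce S modulo (f_1, f_2):
  remainder -3y^2 - 9/8y + 33/8 ≠ 0; add h_3 = -3y^2 - 9/8y + 33/8 to the basis.

The other S-polynomials (S(f_1,h_3), S(f_2,h_3)) all reduce to 0 modulo the current basis, so we have a Gröbner basis.
Inter-reduce: drop elements whose leading term is divisible by another's, tail-reduce, and make monic.
Reduced Gröbner basis: {x - 1, y^2 + 3/8y - 11/8}.
Label its elements g_1 = x - 1, g_2 = y^2 + 3/8y - 11/8.

Reduce p = -x^2y^2 - 3/8x^2y + 27/8x^2 - xy - 1 modulo G:
  leading term x^2y^2: subtract (-xy^2)·g_1 from -x^2y^2 - 3/8x^2y + 27/8x^2 - xy - 1 → -3/8x^2y + 27/8x^2 - xy^2 - xy - 1
  leading term x^2y: subtract (-3/8xy)·g_1 from -3/8x^2y + 27/8x^2 - xy^2 - xy - 1 → 27/8x^2 - xy^2 - 11/8xy - 1
  leading term x^2: subtract (27/8x)·g_1 from 27/8x^2 - xy^2 - 11/8xy - 1 → -xy^2 - 11/8xy + 27/8x - 1
  leading term xy^2: subtract (-y^2)·g_1 from -xy^2 - 11/8xy + 27/8x - 1 → -11/8xy + 27/8x - y^2 - 1
  leading term xy: subtract (-11/8y)·g_1 from -11/8xy + 27/8x - y^2 - 1 → 27/8x - y^2 - 11/8y - 1
  leading term x: subtract (27/8)·g_1 from 27/8x - y^2 - 11/8y - 1 → -y^2 - 11/8y + 19/8
  leading term y^2: subtract (-1)·g_2 from -y^2 - 11/8y + 19/8 → -y + 1
  leading term y: no divisor's leading term divides it; move -y to the remainder.
  leading term 1: no divisor's leading term divides it; move 1 to the remainder.
  normal form = -y + 1.
The normal form is nonzero, so p ∉ I. Since p minus its normal form lies in I, I + (p) = I + (r) where r = -y + 1; decide whether this ideal is the whole ring.
Run Buchberger on G together with r (pairs among the g_i already reduce to 0 since G is a Gröbner basis):
g_1 = x - 1, LT = x.
g_2 = y^2 + 3/8y - 11/8, LT = y^2.
r = -y + 1, LT = y.

The S-polynomials (S(g_1,g_2), S(g_1,r), S(g_2,r)) all reduce to 0 modulo the current basis, so we have a Gröbner basis.
Inter-reduce: drop elements whose leading term is divisible by another's, tail-reduce, and make monic.
Reduced Gröbner basis: {x - 1, y - 1}.
The reduced Gröbner basis of I + (p) is {x - 1, y - 1} ≠ {1}, a proper ideal, so the enlarged system stays consistent: p is independent of I, with normal form -y + 1.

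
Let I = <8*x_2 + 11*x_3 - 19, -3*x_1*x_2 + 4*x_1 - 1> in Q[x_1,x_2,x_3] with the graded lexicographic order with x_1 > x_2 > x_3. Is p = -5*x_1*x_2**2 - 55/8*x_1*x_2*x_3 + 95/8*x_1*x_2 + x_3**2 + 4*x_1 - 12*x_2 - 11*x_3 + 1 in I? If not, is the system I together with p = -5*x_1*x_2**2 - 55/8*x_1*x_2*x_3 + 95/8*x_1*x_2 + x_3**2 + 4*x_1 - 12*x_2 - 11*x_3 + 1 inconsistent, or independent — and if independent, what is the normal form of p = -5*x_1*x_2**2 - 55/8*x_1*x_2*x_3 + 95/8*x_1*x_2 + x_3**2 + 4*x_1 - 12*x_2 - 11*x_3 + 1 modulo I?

First compute the reduced Gröbner basis of I by Buchberger's algorithm.
f_1 = 8*x_2 + 11*x_3 - 19, LT = x_2.
f_2 = -3*x_1*x_2 + 4*x_1 - 1, LT = x_1*x_2.

S(f_1,f_2): lcm = x_1*x_2. S = 11/8*x_1*x_3 - 25/24*x_1 - 1/3.
  reduce S modulo (f_1, f_2):
  remainder 11/8*x_1*x_3 - 25/24*x_1 - 1/3 ≠ 0; add h_3 = 11/8*x_1*x_3 - 25/24*x_1 - 1/3 to the basis.

The other S-polynomials (S(f_1,h_3), S(f_2,h_3)) all reduce to 0 modulo the current basis, so we have a Gröbner basis.
Inter-reduce: drop elements whose leading term is divisible by another's, tail-reduce, and make monic.
Reduced Gröbner basis: {x_1*x_3 - 25/33*x_1 - 8/33, x_2 + 11/8*x_3 - 19/8}.
Label its elements g_1 = x_1*x_3 - 25/33*x_1 - 8/33, g_2 = x_2 + 11/8*x_3 - 19/8.

Reduce p = -5*x_1*x_2**2 - 55/8*x_1*x_2*x_3 + 95/8*x_1*x_2 + x_3**2 + 4*x_1 - 12*x_2 - 11*x_3 + 1 modulo G:
  leading term x_1*x_2**2: subtract (-5*x_1*x_2)·g_2 from -5*x_1*x_2**2 - 55/8*x_1*x_2*x_3 + 95/8*x_1*x_2 + x_3**2 + 4*x_1 - 12*x_2 - 11*x_3 + 1 → x_3**2 + 4*x_1 - 12*x_2 - 11*x_3 + 1
  leading term x_3**2: no divisor's leading term divides it; move x_3**2 to the remainder.
  leading term x_1: no divisor's leading term divides it; move 4*x_1 to the remainder.
  leading term x_2: subtract (-12)·g_2 from -12*x_2 - 11*x_3 + 1 → 11/2*x_3 - 55/2
  leading term x_3: no divisor's leading term divides it; move 11/2*x_3 to the remainder.
  leading term 1: no divisor's leading term divides it; move -55/2 to the remainder.
  normal form = x_3**2 + 4*x_1 + 11/2*x_3 - 55/2.
The normal form is nonzero, so p ∉ I. Since p minus its normal form lies in I, I + (p) = I + (r) where r = x_3**2 + 4*x_1 + 11/2*x_3 - 55/2; decide whether this ideal is the whole ring.
Run Buchberger on G together with r (pairs among the g_i already reduce to 0 since G is a Gröbner basis):
g_1 = x_1*x_3 - 25/33*x_1 - 8/33, LT = x_1*x_3.
g_2 = x_2 + 11/8*x_3 - 19/8, LT = x_2.
r = x_3**2 + 4*x_1 + 11/2*x_3 - 55/2, LT = x_3**2.

S(g_1,r): lcm = x_1*x_3**2. S = -4*x_1**2 - 413/66*x_1*x_3 + 55/2*x_1 - 8/33*x_3.
  reduce S modulo (g_1, g_2, r):
  remainder -4*x_1**2 + 24785/1089*x_1 - 8/33*x_3 - 1652/1089 ≠ 0; add m_4 = -4*x_1**2 + 24785/1089*x_1 - 8/33*x_3 - 1652/1089 to the basis.

The other S-polynomials (S(g_1,g_2), S(g_2,r), S(g_1,m_4), S(g_2,m_4), S(r,m_4)) all reduce to 0 modulo the current basis, so we have a Gröbner basis.
Inter-reduce: drop elements whose leading term is divisible by another's, tail-reduce, and make monic.
Reduced Gröbner basis: {x_1**2 - 24785/4356*x_1 + 2/33*x_3 + 413/1089, x_1*x_3 - 25/33*x_1 - 8/33, x_3**2 + 4*x_1 + 11/2*x_3 - 55/2, x_2 + 11/8*x_3 - 19/8}.
The reduced Gröbner basis of I + (p) is {x_1**2 - 24785/4356*x_1 + 2/33*x_3 + 413/1089, x_1*x_3 - 25/33*x_1 - 8/33, x_3**2 + 4*x_1 + 11/2*x_3 - 55/2, x_2 + 11/8*x_3 - 19/8} ≠ {1}, a proper ideal, so the enlarged system stays consistent: p is independent of I, with normal form x_3**2 + 4*x_1 + 11/2*x_3 - 55/2.

-5*x_1*x_2**2 - 55/8*x_1*x_2*x_3 + 95/8*x_1*x_2 + x_3**2 + 4*x_1 - 12*x_2 - 11*x_3 + 1 is independent of I; its normal form modulo I is x_3**2 + 4*x_1 + 11/2*x_3 - 55/2.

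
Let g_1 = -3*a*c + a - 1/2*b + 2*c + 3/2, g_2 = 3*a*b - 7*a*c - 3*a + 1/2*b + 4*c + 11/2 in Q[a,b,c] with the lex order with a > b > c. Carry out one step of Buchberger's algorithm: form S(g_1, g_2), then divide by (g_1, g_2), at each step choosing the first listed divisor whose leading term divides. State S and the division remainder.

lcm(LM(g_1), LM(g_2)) = a*b*c.
S = (lcm/LT(g_1))·g_1 − (lcm/LT(g_2))·g_2 = -1/3*a*b + 7/3*a*c**2 + a*c + 1/6*b**2 - 5/6*b*c - 1/2*b - 4/3*c**2 - 11/6*c.
Reduce S modulo (g_1, g_2) in that order:
  leading term a*b: subtract (-1/9)·g_2 from -1/3*a*b + 7/3*a*c**2 + a*c + 1/6*b**2 - 5/6*b*c - 1/2*b - 4/3*c**2 - 11/6*c → 7/3*a*c**2 + 2/9*a*c - 1/3*a + 1/6*b**2 - 5/6*b*c - 4/9*b - 4/3*c**2 - 25/18*c + 11/18
  leading term a*c**2: subtract (-7/9*c)·g_1 from 7/3*a*c**2 + 2/9*a*c - 1/3*a + 1/6*b**2 - 5/6*b*c - 4/9*b - 4/3*c**2 - 25/18*c + 11/18 → a*c - 1/3*a + 1/6*b**2 - 11/9*b*c - 4/9*b + 2/9*c**2 - 2/9*c + 11/18
  leading term a*c: subtract (-1/3)·g_1 from a*c - 1/3*a + 1/6*b**2 - 11/9*b*c - 4/9*b + 2/9*c**2 - 2/9*c + 11/18 → 1/6*b**2 - 11/9*b*c - 11/18*b + 2/9*c**2 + 4/9*c + 10/9
  leading term b**2: no divisor's leading term divides it; move 1/6*b**2 to the remainder.
  leading term b*c: no divisor's leading term divides it; move -11/9*b*c to the remainder.
  leading term b: no divisor's leading term divides it; move -11/18*b to the remainder.
  leading term c**2: no divisor's leading term divides it; move 2/9*c**2 to the remainder.
  leading term c: no divisor's leading term divides it; move 4/9*c to the remainder.
  leading term 1: no divisor's leading term divides it; move 10/9 to the remainder.
The remainder 1/6*b**2 - 11/9*b*c - 11/18*b + 2/9*c**2 + 4/9*c + 10/9 is nonzero, so it would be added as the next basis element.

S(g_1, g_2) = -1/3*a*b + 7/3*a*c**2 + a*c + 1/6*b**2 - 5/6*b*c - 1/2*b - 4/3*c**2 - 11/6*c; remainder on division = 1/6*b**2 - 11/9*b*c - 11/18*b + 2/9*c**2 + 4/9*c + 10/9.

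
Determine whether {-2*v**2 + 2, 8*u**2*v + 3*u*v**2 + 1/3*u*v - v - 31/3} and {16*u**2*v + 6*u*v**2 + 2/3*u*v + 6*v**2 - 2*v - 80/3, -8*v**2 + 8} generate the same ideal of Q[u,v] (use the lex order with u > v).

Since reduced Gröbner bases are canonical representatives of ideals under a given ordering, it suffices to compute and compare them.
Buchberger on the first generating set:
f_1 = -2*v**2 + 2, LT = v**2.
f_2 = 8*u**2*v + 3*u*v**2 + 1/3*u*v - v - 31/3, LT = u**2*v.

S(f_1,f_2): lcm = u**2*v**2. S = -u**2 - 3/8*u*v**3 - 1/24*u*v**2 + 1/8*v**2 + 31/24*v.
  reduce S modulo (f_1, f_2):
  remainder -u**2 - 3/8*u*v - 1/24*u + 31/24*v + 1/8 ≠ 0; add g_3 = -u**2 - 3/8*u*v - 1/24*u + 31/24*v + 1/8 to the basis.

The other S-polynomials (S(f_1,g_3), S(f_2,g_3)) all reduce to 0 modulo the current basis, so we have a Gröbner basis.
Inter-reduce: drop elements whose leading term is divisible by another's, tail-reduce, and make monic.
Reduced Gröbner basis: {u**2 + 3/8*u*v + 1/24*u - 31/24*v - 1/8, v**2 - 1}.

Buchberger on the second generating set:
h_1 = 16*u**2*v + 6*u*v**2 + 2/3*u*v + 6*v**2 - 2*v - 80/3, LT = u**2*v.
h_2 = -8*v**2 + 8, LT = v**2.

S(h_1,h_2): lcm = u**2*v**2. S = u**2 + 3/8*u*v**3 + 1/24*u*v**2 + 3/8*v**3 - 1/8*v**2 - 5/3*v.
  reduce S modulo (h_1, h_2):
  remainder u**2 + 3/8*u*v + 1/24*u - 31/24*v - 1/8 ≠ 0; add k_3 = u**2 + 3/8*u*v + 1/24*u - 31/24*v - 1/8 to the basis.

The other S-polynomials (S(h_1,k_3), S(h_2,k_3)) all reduce to 0 modulo the current basis, so we have a Gröbner basis.
Inter-reduce: drop elements whose leading term is divisible by another's, tail-reduce, and make monic.
Reduced Gröbner basis: {u**2 + 3/8*u*v + 1/24*u - 31/24*v - 1/8, v**2 - 1}.

Same reduced basis, so the two generating sets span the same ideal.

Yes, the ideals are equal.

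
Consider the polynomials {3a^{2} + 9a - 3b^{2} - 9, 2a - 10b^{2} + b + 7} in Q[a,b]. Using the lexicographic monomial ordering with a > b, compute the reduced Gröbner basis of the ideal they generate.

f_1 = 3a^{2} + 9a - 3b^{2} - 9, LT = a^{2}.
f_2 = 2a - 10b^{2} + b + 7, LT = a.

S(f_1,f_2): lcm = a^{2}. S = 5ab^{2} - \tfrac{1}{2}ab - \tfrac{1}{2}a - b^{2} - 3.
  reduce S modulo (f_1, f_2):
  remainder 25b^{4} - 5b^{3} - \tfrac{83}{4}b^{2} + 2b - \tfrac{5}{4} ≠ 0; add g_3 = 25b^{4} - 5b^{3} - \tfrac{83}{4}b^{2} + 2b - \tfrac{5}{4} to the basis.

The other S-polynomials (S(f_1,g_3), S(f_2,g_3)) all reduce to 0 modulo the current basis, so we have a Gröbner basis.
Inter-reduce: drop elements whose leading term is divisible by another's, tail-reduce, and make monic.

G = {a - 5b^{2} + \tfrac{1}{2}b + \tfrac{7}{2}, b^{4} - \tfrac{1}{5}b^{3} - \tfrac{83}{100}b^{2} + \tfrac{2}{25}b - \tfrac{1}{20}}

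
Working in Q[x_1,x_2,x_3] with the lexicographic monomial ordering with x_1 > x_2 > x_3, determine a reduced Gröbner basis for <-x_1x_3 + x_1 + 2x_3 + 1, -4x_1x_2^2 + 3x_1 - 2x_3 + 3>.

f_1 = -x_1x_3 + x_1 + 2x_3 + 1, LT = x_1x_3.
f_2 = -4x_1x_2^2 + 3x_1 - 2x_3 + 3, LT = x_1x_2^2.

S(f_1,f_2): lcm = x_1x_2^2x_3. S = -x_1x_2^2 + 3/4x_1x_3 - 2x_2^2x_3 - x_2^2 - 1/2x_3^2 + 3/4x_3.
  reduce S modulo (f_1, f_2):
  remainder -2x_2^2x_3 - x_2^2 - 1/2x_3^2 + 11/4x_3 ≠ 0; add g_3 = -2x_2^2x_3 - x_2^2 - 1/2x_3^2 + 11/4x_3 to the basis.

The other S-polynomials (S(f_1,g_3), S(f_2,g_3)) all reduce to 0 modulo the current basis, so we have a Gröbner basis.

G = {x_1x_2^2 - 3/4x_1 + 1/2x_3 - 3/4, x_1x_3 - x_1 - 2x_3 - 1, x_2^2x_3 + 1/2x_2^2 + 1/4x_3^2 - 11/8x_3}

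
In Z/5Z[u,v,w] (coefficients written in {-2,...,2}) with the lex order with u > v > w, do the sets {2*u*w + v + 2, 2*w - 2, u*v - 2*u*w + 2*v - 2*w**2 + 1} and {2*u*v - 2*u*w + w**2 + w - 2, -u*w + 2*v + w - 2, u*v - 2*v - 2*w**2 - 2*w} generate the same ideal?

Two ideals are equal iff their reduced Gröbner bases coincide (the reduced basis is unique for a fixed ordering).
Buchberger on the first generating set:
f_1 = 2*u*w + v + 2, LT = u*w.
f_2 = 2*w - 2, LT = w.
f_3 = u*v - 2*u*w + 2*v - 2*w**2 + 1, LT = u*v.

S(f_1,f_2): lcm = u*w. S = u - 2*v + 1.
  leading term u: no divisor's leading term divides it; move u to the remainder.
  leading term v: no divisor's leading term divides it; move -2*v to the remainder.
  leading term 1: no divisor's leading term divides it; move 1 to the remainder.
  remainder u - 2*v + 1 ≠ 0; add g_4 = u - 2*v + 1 to the basis.

S(f_1,f_3): lcm = u*v*w. S = 2*u*w**2 - 2*v**2 - 2*v*w + v + 2*w**3 - w.
  leading term u*w**2: subtract (w)·f_1 from 2*u*w**2 - 2*v**2 - 2*v*w + v + 2*w**3 - w → -2*v**2 + 2*v*w + v + 2*w**3 + 2*w
  leading term v**2: no divisor's leading term divides it; move -2*v**2 to the remainder.
  leading term v*w: subtract (v)·f_2 from 2*v*w + v + 2*w**3 + 2*w → -2*v + 2*w**3 + 2*w
  leading term v: no divisor's leading term divides it; move -2*v to the remainder.
  leading term w**3: subtract (w**2)·f_2 from 2*w**3 + 2*w → 2*w**2 + 2*w
  leading term w**2: subtract (w)·f_2 from 2*w**2 + 2*w → -w
  leading term w: subtract (2)·f_2 from -w → -1
  leading term 1: no divisor's leading term divides it; move -1 to the remainder.
  remainder -2*v**2 - 2*v - 1 ≠ 0; add g_5 = -2*v**2 - 2*v - 1 to the basis.

The other S-polynomials (S(f_2,f_3), S(f_1,g_4), S(f_2,g_4), S(f_3,g_4), S(f_1,g_5), S(f_2,g_5), S(f_3,g_5), S(g_4,g_5)) all reduce to 0 modulo the current basis, so we have a Gröbner basis.
Inter-reduce: drop elements whose leading term is divisible by another's, tail-reduce, and make monic.
Reduced Gröbner basis: {u - 2*v + 1, v**2 + v - 2, w - 1}.

Buchberger on the second generating set:
h_1 = 2*u*v - 2*u*w + w**2 + w - 2, LT = u*v.
h_2 = -u*w + 2*v + w - 2, LT = u*w.
h_3 = u*v - 2*v - 2*w**2 - 2*w, LT = u*v.

S(h_1,h_2): lcm = u*v*w. S = -u*w**2 + 2*v**2 + v*w - 2*v - 2*w**3 - 2*w**2 - w.
  leading term u*w**2: subtract (w)·h_2 from -u*w**2 + 2*v**2 + v*w - 2*v - 2*w**3 - 2*w**2 - w → 2*v**2 - v*w - 2*v - 2*w**3 + 2*w**2 + w
  leading term v**2: no divisor's leading term divides it; move 2*v**2 to the remainder.
  leading term v*w: no divisor's leading term divides it; move -v*w to the remainder.
  leading term v: no divisor's leading term divides it; move -2*v to the remainder.
  leading term w**3: no divisor's leading term divides it; move -2*w**3 to the remainder.
  leading term w**2: no divisor's leading term divides it; move 2*w**2 to the remainder.
  leading term w: no divisor's leading term divides it; move w to the remainder.
  remainder 2*v**2 - v*w - 2*v - 2*w**3 + 2*w**2 + w ≠ 0; add k_4 = 2*v**2 - v*w - 2*v - 2*w**3 + 2*w**2 + w to the basis.

S(h_1,h_3): lcm = u*v. S = -u*w + 2*v - 1.
  leading term u*w: subtract (1)·h_2 from -u*w + 2*v - 1 → -w + 1
  leading term w: no divisor's leading term divides it; move -w to the remainder.
  leading term 1: no divisor's leading term divides it; move 1 to the remainder.
  remainder -w + 1 ≠ 0; add k_5 = -w + 1 to the basis.

S(h_2,k_5): lcm = u*w. S = u - 2*v - w + 2.
  leading term u: no divisor's leading term divides it; move u to the remainder.
  leading term v: no divisor's leading term divides it; move -2*v to the remainder.
  leading term w: subtract (1)·k_5 from -w + 2 → 1
  leading term 1: no divisor's leading term divides it; move 1 to the remainder.
  remainder u - 2*v + 1 ≠ 0; add k_6 = u - 2*v + 1 to the basis.

The other S-polynomials (S(h_2,h_3), S(h_1,k_4), S(h_2,k_4), S(h_3,k_4), S(h_1,k_5), S(h_3,k_5), S(k_4,k_5), S(h_1,k_6), S(h_2,k_6), S(h_3,k_6), S(k_4,k_6), S(k_5,k_6)) all reduce to 0 modulo the current basis, so we have a Gröbner basis.
Inter-reduce: drop elements whose leading term is divisible by another's, tail-reduce, and make monic.
Reduced Gröbner basis: {u - 2*v + 1, v**2 + v - 2, w - 1}.

These coincide, so the ideals are equal.

Yes, the ideals are equal.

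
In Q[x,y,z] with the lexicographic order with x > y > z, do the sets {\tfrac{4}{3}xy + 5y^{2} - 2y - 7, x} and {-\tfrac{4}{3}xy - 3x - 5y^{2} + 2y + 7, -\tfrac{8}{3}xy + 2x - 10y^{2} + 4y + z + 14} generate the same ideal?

No, the ideals differ.

Since reduced Gröbner bases are canonical representatives of ideals under a given ordering, it suffices to compute and compare them.
Buchberger on the first generating set:
f_1 = \tfrac{4}{3}xy + 5y^{2} - 2y - 7, LT = xy.
f_2 = x, LT = x.

S(f_1,f_2): lcm = xy. S = \tfrac{15}{4}y^{2} - \tfrac{3}{2}y - \tfrac{21}{4}.
  leading term y^{2}: no divisor's leading term divides it; move \tfrac{15}{4}y^{2} to the remainder.
  leading term y: no divisor's leading term divides it; move -\tfrac{3}{2}y to the remainder.
  leading term 1: no divisor's leading term divides it; move -\tfrac{21}{4} to the remainder.
  remainder \tfrac{15}{4}y^{2} - \tfrac{3}{2}y - \tfrac{21}{4} ≠ 0; add g_3 = \tfrac{15}{4}y^{2} - \tfrac{3}{2}y - \tfrac{21}{4} to the basis.

The other S-polynomials (S(f_1,g_3), S(f_2,g_3)) all reduce to 0 modulo the current basis, so we have a Gröbner basis.
Inter-reduce: drop elements whose leading term is divisible by another's, tail-reduce, and make monic.
Reduced Gröbner basis: {x, y^{2} - \tfrac{2}{5}y - \tfrac{7}{5}}.

Buchberger on the second generating set:
h_1 = -\tfrac{4}{3}xy - 3x - 5y^{2} + 2y + 7, LT = xy.
h_2 = -\tfrac{8}{3}xy + 2x - 10y^{2} + 4y + z + 14, LT = xy.

S(h_1,h_2): lcm = xy. S = 3x + \tfrac{3}{8}z.
  leading term x: no divisor's leading term divides it; move 3x to the remainder.
  leading term z: no divisor's leading term divides it; move \tfrac{3}{8}z to the remainder.
  remainder 3x + \tfrac{3}{8}z ≠ 0; add k_3 = 3x + \tfrac{3}{8}z to the basis.

S(h_1,k_3): lcm = xy. S = \tfrac{9}{4}x + \tfrac{15}{4}y^{2} - \tfrac{1}{8}yz - \tfrac{3}{2}y - \tfrac{21}{4}.
  leading term x: subtract (\tfrac{3}{4})·k_3 from \tfrac{9}{4}x + \tfrac{15}{4}y^{2} - \tfrac{1}{8}yz - \tfrac{3}{2}y - \tfrac{21}{4} → \tfrac{15}{4}y^{2} - \tfrac{1}{8}yz - \tfrac{3}{2}y - \tfrac{9}{32}z - \tfrac{21}{4}
  leading term y^{2}: no divisor's leading term divides it; move \tfrac{15}{4}y^{2} to the remainder.
  leading term yz: no divisor's leading term divides it; move -\tfrac{1}{8}yz to the remainder.
  leading term y: no divisor's leading term divides it; move -\tfrac{3}{2}y to the remainder.
  leading term z: no divisor's leading term divides it; move -\tfrac{9}{32}z to the remainder.
  leading term 1: no divisor's leading term divides it; move -\tfrac{21}{4} to the remainder.
  remainder \tfrac{15}{4}y^{2} - \tfrac{1}{8}yz - \tfrac{3}{2}y - \tfrac{9}{32}z - \tfrac{21}{4} ≠ 0; add k_4 = \tfrac{15}{4}y^{2} - \tfrac{1}{8}yz - \tfrac{3}{2}y - \tfrac{9}{32}z - \tfrac{21}{4} to the basis.

The other S-polynomials (S(h_2,k_3), S(h_1,k_4), S(h_2,k_4), S(k_3,k_4)) all reduce to 0 modulo the current basis, so we have a Gröbner basis.
Inter-reduce: drop elements whose leading term is divisible by another's, tail-reduce, and make monic.
Reduced Gröbner basis: {x + \tfrac{1}{8}z, y^{2} - \tfrac{1}{30}yz - \tfrac{2}{5}y - \tfrac{3}{40}z - \tfrac{7}{5}}.

These differ, so the ideals are not equal.
The choice of monomial ordering does not affect the verdict — as long as both bases are computed under the same ordering, their equality decides ideal equality.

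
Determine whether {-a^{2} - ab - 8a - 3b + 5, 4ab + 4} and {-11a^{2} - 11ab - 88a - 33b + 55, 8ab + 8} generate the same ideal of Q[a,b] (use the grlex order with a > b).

Equality of ideals is decidable: compute both reduced Gröbner bases (unique for the ordering) and check whether they agree.
Buchberger on the first generating set:
f_1 = -a^{2} - ab - 8a - 3b + 5, LT = a^{2}.
f_2 = 4ab + 4, LT = ab.

S(f_1,f_2): lcm = a^{2}b. S = ab^{2} + 8ab + 3b^{2} - a - 5b.
  leading term ab^{2}: subtract (\tfrac{1}{4}b)·f_2 from ab^{2} + 8ab + 3b^{2} - a - 5b → 8ab + 3b^{2} - a - 6b
  leading term ab: subtract (2)·f_2 from 8ab + 3b^{2} - a - 6b → 3b^{2} - a - 6b - 8
  leading term b^{2}: no divisor's leading term divides it; move 3b^{2} to the remainder.
  leading term a: no divisor's leading term divides it; move -a to the remainder.
  leading term b: no divisor's leading term divides it; move -6b to the remainder.
  leading term 1: no divisor's leading term divides it; move -8 to the remainder.
  remainder 3b^{2} - a - 6b - 8 ≠ 0; add g_3 = 3b^{2} - a - 6b - 8 to the basis.

The other S-polynomials (S(f_1,g_3), S(f_2,g_3)) all reduce to 0 modulo the current basis, so we have a Gröbner basis.
Inter-reduce: drop elements whose leading term is divisible by another's, tail-reduce, and make monic.
Reduced Gröbner basis: {a^{2} + 8a + 3b - 6, ab + 1, b^{2} - \tfrac{1}{3}a - 2b - \tfrac{8}{3}}.

Buchberger on the second generating set:
h_1 = -11a^{2} - 11ab - 88a - 33b + 55, LT = a^{2}.
h_2 = 8ab + 8, LT = ab.

S(h_1,h_2): lcm = a^{2}b. S = ab^{2} + 8ab + 3b^{2} - a - 5b.
  leading term ab^{2}: subtract (\tfrac{1}{8}b)·h_2 from ab^{2} + 8ab + 3b^{2} - a - 5b → 8ab + 3b^{2} - a - 6b
  leading term ab: subtract (1)·h_2 from 8ab + 3b^{2} - a - 6b → 3b^{2} - a - 6b - 8
  leading term b^{2}: no divisor's leading term divides it; move 3b^{2} to the remainder.
  leading term a: no divisor's leading term divides it; move -a to the remainder.
  leading term b: no divisor's leading term divides it; move -6b to the remainder.
  leading term 1: no divisor's leading term divides it; move -8 to the remainder.
  remainder 3b^{2} - a - 6b - 8 ≠ 0; add k_3 = 3b^{2} - a - 6b - 8 to the basis.

The other S-polynomials (S(h_1,k_3), S(h_2,k_3)) all reduce to 0 modulo the current basis, so we have a Gröbner basis.
Inter-reduce: drop elements whose leading term is divisible by another's, tail-reduce, and make monic.
Reduced Gröbner basis: {a^{2} + 8a + 3b - 6, ab + 1, b^{2} - \tfrac{1}{3}a - 2b - \tfrac{8}{3}}.

These coincide, so the ideals are equal.

Yes, the ideals are equal.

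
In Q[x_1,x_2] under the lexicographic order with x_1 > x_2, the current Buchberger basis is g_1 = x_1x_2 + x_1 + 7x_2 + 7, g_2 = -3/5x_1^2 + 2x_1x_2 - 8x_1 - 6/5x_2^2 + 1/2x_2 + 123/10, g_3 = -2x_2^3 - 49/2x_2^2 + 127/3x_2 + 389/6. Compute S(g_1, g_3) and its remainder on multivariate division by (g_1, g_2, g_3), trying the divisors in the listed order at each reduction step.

S(g_1, g_3) = -45/4x_1x_2^2 + 127/6x_1x_2 + 389/12x_1 + 7x_2^3 + 7x_2^2; remainder on division = 0.

lcm(LM(g_1), LM(g_3)) = x_1x_2^3.
S = (lcm/LT(g_1))·g_1 − (lcm/LT(g_3))·g_3 = -45/4x_1x_2^2 + 127/6x_1x_2 + 389/12x_1 + 7x_2^3 + 7x_2^2.
Reduce S modulo (g_1, g_2, g_3) in that order:
  leading term x_1x_2^2: subtract (-45/4x_2)·g_1 from -45/4x_1x_2^2 + 127/6x_1x_2 + 389/12x_1 + 7x_2^3 + 7x_2^2 → 389/12x_1x_2 + 389/12x_1 + 7x_2^3 + 343/4x_2^2 + 315/4x_2
  leading term x_1x_2: subtract (389/12)·g_1 from 389/12x_1x_2 + 389/12x_1 + 7x_2^3 + 343/4x_2^2 + 315/4x_2 → 7x_2^3 + 343/4x_2^2 - 889/6x_2 - 2723/12
  leading term x_2^3: subtract (-7/2)·g_3 from 7x_2^3 + 343/4x_2^2 - 889/6x_2 - 2723/12 → 0
The remainder is 0, so this S-polynomial contributes no new basis element.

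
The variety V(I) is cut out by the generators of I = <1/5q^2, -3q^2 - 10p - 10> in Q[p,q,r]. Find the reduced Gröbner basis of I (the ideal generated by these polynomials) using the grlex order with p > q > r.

f_1 = 1/5q^2, LT = q^2.
f_2 = -3q^2 - 10p - 10, LT = q^2.

S(f_1,f_2): lcm = q^2. S = -10/3p - 10/3.
  leading term p: no divisor's leading term divides it; move -10/3p to the remainder.
  leading term 1: no divisor's leading term divides it; move -10/3 to the remainder.
  remainder -10/3p - 10/3 ≠ 0; add g_3 = -10/3p - 10/3 to the basis.

The other S-polynomials (S(f_1,g_3), S(f_2,g_3)) all reduce to 0 modulo the current basis, so we have a Gröbner basis.
Inter-reduce: drop elements whose leading term is divisible by another's, tail-reduce, and make monic.

G = {q^2, p + 1}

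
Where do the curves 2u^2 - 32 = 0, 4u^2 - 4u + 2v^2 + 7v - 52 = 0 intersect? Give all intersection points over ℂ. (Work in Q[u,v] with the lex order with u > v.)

{(4, -4), (4, 1/2), (-4, -7/4 - 5*sqrt(7)*I/4), (-4, -7/4 + 5*sqrt(7)*I/4)}

Compute a lex Gröbner basis by Buchberger's algorithm.
f_1 = 2u^2 - 32, LT = u^2.
f_2 = 4u^2 - 4u + 2v^2 + 7v - 52, LT = u^2.

S(f_1,f_2): lcm = u^2. S = u - 1/2v^2 - 7/4v - 3.
  leading term u: no divisor's leading term divides it; move u to the remainder.
  leading term v^2: no divisor's leading term divides it; move -1/2v^2 to the remainder.
  leading term v: no divisor's leading term divides it; move -7/4v to the remainder.
  leading term 1: no divisor's leading term divides it; move -3 to the remainder.
  remainder u - 1/2v^2 - 7/4v - 3 ≠ 0; add h_3 = u - 1/2v^2 - 7/4v - 3 to the basis.

S(f_1,h_3): lcm = u^2. S = 1/2uv^2 + 7/4uv + 3u - 16.
  leading term uv^2: subtract (1/2v^2)·h_3 from 1/2uv^2 + 7/4uv + 3u - 16 → 7/4uv + 3u + 1/4v^4 + 7/8v^3 + 3/2v^2 - 16
  leading term uv: subtract (7/4v)·h_3 from 7/4uv + 3u + 1/4v^4 + 7/8v^3 + 3/2v^2 - 16 → 3u + 1/4v^4 + 7/4v^3 + 73/16v^2 + 21/4v - 16
  leading term u: subtract (3)·h_3 from 3u + 1/4v^4 + 7/4v^3 + 73/16v^2 + 21/4v - 16 → 1/4v^4 + 7/4v^3 + 97/16v^2 + 21/2v - 7
  leading term v^4: no divisor's leading term divides it; move 1/4v^4 to the remainder.
  leading term v^3: no divisor's leading term divides it; move 7/4v^3 to the remainder.
  leading term v^2: no divisor's leading term divides it; move 97/16v^2 to the remainder.
  leading term v: no divisor's leading term divides it; move 21/2v to the remainder.
  leading term 1: no divisor's leading term divides it; move -7 to the remainder.
  remainder 1/4v^4 + 7/4v^3 + 97/16v^2 + 21/2v - 7 ≠ 0; add h_4 = 1/4v^4 + 7/4v^3 + 97/16v^2 + 21/2v - 7 to the basis.

The other S-polynomials (S(f_2,h_3), S(f_1,h_4), S(f_2,h_4), S(h_3,h_4)) all reduce to 0 modulo the current basis, so we have a Gröbner basis.
Inter-reduce: drop elements whose leading term is divisible by another's, tail-reduce, and make monic.
Reduced Gröbner basis: {u - 1/2v^2 - 7/4v - 3, v^4 + 7v^3 + 97/4v^2 + 42v - 28}.

The lex basis is triangular: the last element involves only v. Solving v^4 + 7v^3 + 97/4v^2 + 42v - 28 = 0 gives v ∈ {-4, 1/2, -7/4 - 5*sqrt(7)*I/4, -7/4 + 5*sqrt(7)*I/4}; substituting each value into the earlier elements determines the remaining variables.
  v = -4: the earlier basis element becomes u - 4 = 0, giving u = 4 — point (4, -4).
  v = 1/2: the earlier basis element becomes u - 4 = 0, giving u = 4 — point (4, 1/2).
  v = -7/4 - 5*sqrt(7)*I/4: the earlier basis element becomes u + 4 = 0, giving u = -4 — point (-4, -7/4 - 5*sqrt(7)*I/4).
  v = -7/4 + 5*sqrt(7)*I/4: the earlier basis element becomes u + 4 = 0, giving u = -4 — point (-4, -7/4 + 5*sqrt(7)*I/4).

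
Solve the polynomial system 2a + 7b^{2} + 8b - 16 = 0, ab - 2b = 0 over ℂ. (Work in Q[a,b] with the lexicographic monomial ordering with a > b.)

{(2, -2), (8, 0), (2, 6/7)}

Compute a lex Gröbner basis by Buchberger's algorithm.
f_1 = 2a + 7b^{2} + 8b - 16, LT = a.
f_2 = ab - 2b, LT = ab.

S(f_1,f_2): lcm = ab. S = \tfrac{7}{2}b^{3} + 4b^{2} - 6b.
  leading term b^{3}: no divisor's leading term divides it; move \tfrac{7}{2}b^{3} to the remainder.
  leading term b^{2}: no divisor's leading term divides it; move 4b^{2} to the remainder.
  leading term b: no divisor's leading term divides it; move -6b to the remainder.
  remainder \tfrac{7}{2}b^{3} + 4b^{2} - 6b ≠ 0; add h_3 = \tfrac{7}{2}b^{3} + 4b^{2} - 6b to the basis.

The other S-polynomials (S(f_1,h_3), S(f_2,h_3)) all reduce to 0 modulo the current basis, so we have a Gröbner basis.
Inter-reduce: drop elements whose leading term is divisible by another's, tail-reduce, and make monic.
Reduced Gröbner basis: {a + \tfrac{7}{2}b^{2} + 4b - 8, b^{3} + \tfrac{8}{7}b^{2} - \tfrac{12}{7}b}.

From the last basis element, b^{3} + \tfrac{8}{7}b^{2} - \tfrac{12}{7}b = 0, so b takes values in {-2, 0, 6/7}. Each choice, substituted upward through the basis, yields the corresponding point(s) of the solution set.
  b = -2: the earlier basis element becomes a - 2 = 0, giving a = 2 — point (2, -2).
  b = 0: the earlier basis element becomes a - 8 = 0, giving a = 8 — point (8, 0).
  b = 6/7: the earlier basis element becomes a - 2 = 0, giving a = 2 — point (2, 6/7).
Check: every point annihilates each of the original generators.
A lex Gröbner basis triangularizes the system, enabling back-substitution.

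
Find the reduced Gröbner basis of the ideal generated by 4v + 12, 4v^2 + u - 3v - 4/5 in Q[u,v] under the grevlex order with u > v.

G = {u + 221/5, v + 3}

f_1 = 4v + 12, LT = v.
f_2 = 4v^2 + u - 3v - 4/5, LT = v^2.

S(f_1,f_2): lcm = v^2. S = -1/4u + 15/4v + 1/5.
  leading term u: no divisor's leading term divides it; move -1/4u to the remainder.
  leading term v: subtract (15/16)·f_1 from 15/4v + 1/5 → -221/20
  leading term 1: no divisor's leading term divides it; move -221/20 to the remainder.
  remainder -1/4u - 221/20 ≠ 0; add g_3 = -1/4u - 221/20 to the basis.

S(f_1,g_3): leading monomials are coprime, so the S-polynomial reduces to 0 (Buchberger's first criterion).
S(f_2,g_3): leading monomials are coprime, so the S-polynomial reduces to 0 (Buchberger's first criterion).
Every S-polynomial of the final basis reduces to 0, so we have a Gröbner basis.
Inter-reduce: drop elements whose leading term is divisible by another's, tail-reduce, and make monic.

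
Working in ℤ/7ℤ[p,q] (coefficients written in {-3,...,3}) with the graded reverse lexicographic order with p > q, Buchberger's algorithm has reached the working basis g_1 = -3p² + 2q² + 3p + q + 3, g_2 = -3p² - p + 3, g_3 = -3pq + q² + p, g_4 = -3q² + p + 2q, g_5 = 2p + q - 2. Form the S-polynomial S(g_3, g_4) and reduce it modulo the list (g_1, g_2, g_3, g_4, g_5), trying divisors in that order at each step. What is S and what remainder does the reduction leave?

lcm(LM(g_3), LM(g_4)) = pq².
S = (lcm/LT(g_3))·g_3 − (lcm/LT(g_4))·g_4 = 2q³ - 2p² - 2pq.
Reduce S modulo (g_1, g_2, g_3, g_4, g_5) in that order:
  leading term q³: subtract (-3q)·g_4 from 2q³ - 2p² - 2pq → -2p² + pq - q²
  leading term p²: subtract (3)·g_1 from -2p² + pq - q² → pq - 2p - 3q - 2
  leading term pq: subtract (2)·g_3 from pq - 2p - 3q - 2 → -2q² + 3p - 3q - 2
  leading term q²: subtract (3)·g_4 from -2q² + 3p - 3q - 2 → -2q - 2
  leading term q: no divisor's leading term divides it; move -2q to the remainder.
  leading term 1: no divisor's leading term divides it; move -2 to the remainder.
The remainder -2q - 2 is nonzero, so it would be added as the next basis element.

S(g_3, g_4) = 2q³ - 2p² - 2pq; remainder on division = -2q - 2.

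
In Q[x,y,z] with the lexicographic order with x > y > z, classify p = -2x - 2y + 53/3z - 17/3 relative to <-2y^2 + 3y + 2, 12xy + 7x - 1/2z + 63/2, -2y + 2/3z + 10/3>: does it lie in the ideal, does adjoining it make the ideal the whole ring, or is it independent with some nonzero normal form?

First compute the reduced Gröbner basis of I by Buchberger's algorithm.
f_1 = -2y^2 + 3y + 2, LT = y^2.
f_2 = 12xy + 7x - 1/2z + 63/2, LT = xy.
f_3 = -2y + 2/3z + 10/3, LT = y.

S(f_1,f_2): lcm = xy^2. S = -25/12xy - x + 1/24yz - 21/8y.
  reduce S modulo (f_1, f_2, f_3):
  remainder 31/144x + 1/72z^2 - 257/288z + 35/32 ≠ 0; add h_4 = 31/144x + 1/72z^2 - 257/288z + 35/32 to the basis.

S(f_1,f_3): lcm = y^2. S = 1/3yz + 1/6y - 1.
  reduce S modulo (f_1, f_2, f_3, h_4):
  remainder 1/9z^2 + 11/18z - 13/18 ≠ 0; add h_5 = 1/9z^2 + 11/18z - 13/18 to the basis.

The other S-polynomials (S(f_2,f_3), S(f_1,h_4), S(f_2,h_4), S(f_3,h_4), S(f_1,h_5), S(f_2,h_5), S(f_3,h_5), S(h_4,h_5)) all reduce to 0 modulo the current basis, so we have a Gröbner basis.
Inter-reduce: drop elements whose leading term is divisible by another's, tail-reduce, and make monic.
Reduced Gröbner basis: {x - 9/2z + 11/2, y - 1/3z - 5/3, z^2 + 11/2z - 13/2}.
Label its elements g_1 = x - 9/2z + 11/2, g_2 = y - 1/3z - 5/3, g_3 = z^2 + 11/2z - 13/2.

Reduce p = -2x - 2y + 53/3z - 17/3 modulo G:
  leading term x: subtract (-2)·g_1 from -2x - 2y + 53/3z - 17/3 → -2y + 26/3z + 16/3
  leading term y: subtract (-2)·g_2 from -2y + 26/3z + 16/3 → 8z + 2
  leading term z: no divisor's leading term divides it; move 8z to the remainder.
  leading term 1: no divisor's leading term divides it; move 2 to the remainder.
  normal form = 8z + 2.
The normal form is nonzero, so p ∉ I. Since p minus its normal form lies in I, I + (p) = I + (r) where r = 8z + 2; decide whether this ideal is the whole ring.
Run Buchberger on G together with r (pairs among the g_i already reduce to 0 since G is a Gröbner basis):
g_1 = x - 9/2z + 11/2, LT = x.
g_2 = y - 1/3z - 5/3, LT = y.
g_3 = z^2 + 11/2z - 13/2, LT = z^2.
r = 8z + 2, LT = z.

S(g_3,r): lcm = z^2. S = 21/4z - 13/2.
  reduce S modulo (g_1, g_2, g_3, r):
  remainder -125/16 ≠ 0; add m_5 = -125/16 to the basis.

The other S-polynomials (S(g_1,g_2), S(g_1,g_3), S(g_1,r), S(g_2,g_3), S(g_2,r), S(g_1,m_5), S(g_2,m_5), S(g_3,m_5), S(r,m_5)) all reduce to 0 modulo the current basis, so we have a Gröbner basis.
Inter-reduce: drop elements whose leading term is divisible by another's, tail-reduce, and make monic.
Reduced Gröbner basis: {1}.
The reduced Gröbner basis of I + (p) is {1}: the ideal is the whole ring, so the enlarged system has no common solution — adjoining p is inconsistent.

Adjoining -2x - 2y + 53/3z - 17/3 makes the ideal the whole ring: the system is inconsistent.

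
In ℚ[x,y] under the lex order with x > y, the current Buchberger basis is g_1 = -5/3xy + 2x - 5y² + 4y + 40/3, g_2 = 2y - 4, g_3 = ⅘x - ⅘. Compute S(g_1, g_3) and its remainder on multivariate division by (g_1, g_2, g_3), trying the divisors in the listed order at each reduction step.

lcm(LM(g_1), LM(g_3)) = xy.
S = (lcm/LT(g_1))·g_1 − (lcm/LT(g_3))·g_3 = -6/5x + 3y² - 7/5y - 8.
Reduce S modulo (g_1, g_2, g_3) in that order:
  leading term x: subtract (-3/2)·g_3 from -6/5x + 3y² - 7/5y - 8 → 3y² - 7/5y - 46/5
  leading term y²: subtract (3/2y)·g_2 from 3y² - 7/5y - 46/5 → 23/5y - 46/5
  leading term y: subtract (23/10)·g_2 from 23/5y - 46/5 → 0
The remainder is 0, so this S-polynomial contributes no new basis element.

S(g_1, g_3) = -6/5x + 3y² - 7/5y - 8; remainder on division = 0.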